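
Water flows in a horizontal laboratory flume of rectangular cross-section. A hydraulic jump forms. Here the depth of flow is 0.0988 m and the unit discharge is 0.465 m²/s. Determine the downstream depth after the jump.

V₁ = q/y₁ = 0.465/0.0988 = 4.71 m/s. Fr₁ = V₁/√(g·y₁) = 4.71/√(9.81×0.0988) = 4.78.
From the momentum equation for a rectangular channel, y₂/y₁ = ½[√(1 + 8Fr₁²) − 1] = ½[√183.8 − 1] = 6.28.
y₂ = 6.28 × 0.0988 = 0.620 m.

y₂ = 0.620 m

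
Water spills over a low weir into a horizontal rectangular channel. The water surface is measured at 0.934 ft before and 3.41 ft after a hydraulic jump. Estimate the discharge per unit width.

For a rectangular channel the momentum equation gives q² = ½·g·y₁·y₂·(y₁ + y₂) = ½×32.2×0.934×3.41×4.34 = 223.
q = √223 = 14.9 ft²/s.

q = 14.9 ft²/s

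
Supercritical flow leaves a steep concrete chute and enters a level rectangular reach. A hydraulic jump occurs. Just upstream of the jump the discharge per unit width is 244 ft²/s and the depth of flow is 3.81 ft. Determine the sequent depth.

y₂ = 29.3 ft

V₁ = q/y₁ = 244/3.81 = 64.0 ft/s. Fr₁ = V₁/√(g·y₁) = 64.0/√(32.2×3.81) = 5.78.
From the momentum equation for a rectangular channel, y₂/y₁ = ½[√(1 + 8Fr₁²) − 1] = ½[√268.4 − 1] = 7.69.
y₂ = 7.69 × 3.81 = 29.3 ft.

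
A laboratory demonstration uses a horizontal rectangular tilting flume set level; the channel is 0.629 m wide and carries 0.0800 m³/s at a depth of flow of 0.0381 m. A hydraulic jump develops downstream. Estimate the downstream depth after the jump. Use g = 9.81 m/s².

q = Q/b = 0.0800/0.629 = 0.127 m²/s; V₁ = q/y₁ = 3.34 m/s. Fr₁ = V₁/√(g·y₁) = 5.46.
Bélanger equation: y₂/y₁ = ½[√(1 + 8Fr₁²) − 1] = ½[√239.5 − 1] = 7.24.
y₂ = 7.24 × 0.0381 = 0.276 m.

y₂ = 0.276 m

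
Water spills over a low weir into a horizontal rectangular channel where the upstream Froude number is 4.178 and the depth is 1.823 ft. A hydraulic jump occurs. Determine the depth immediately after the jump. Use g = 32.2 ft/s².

y₂ = 9.898 ft

Fr₁ = 4.178 (given).
Conjugate-depth relation: y₂/y₁ = ½[√(1 + 8Fr₁²) − 1] = ½[√140.65 − 1] = 5.430.
y₂ = 5.430 × 1.823 = 9.898 ft.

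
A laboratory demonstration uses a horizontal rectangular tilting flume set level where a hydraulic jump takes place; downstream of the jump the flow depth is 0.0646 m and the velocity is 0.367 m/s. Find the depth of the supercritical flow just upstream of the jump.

Fr₂ = V₂/√(g·y₂) = 0.367/√(9.81×0.0646) = 0.461.
The Bélanger relation is symmetric: y₁/y₂ = ½[√(1 + 8Fr₂²) − 1] = ½[√2.700 − 1] = 0.322.
y₁ = 0.322 × 0.0646 = 0.0208 m.

y₁ = 0.0208 m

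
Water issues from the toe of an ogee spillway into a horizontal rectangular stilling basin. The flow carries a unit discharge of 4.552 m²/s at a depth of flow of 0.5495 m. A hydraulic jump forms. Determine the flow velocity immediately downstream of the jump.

V₂ = 1.812 m/s

V₁ = q/y₁ = 4.552/0.5495 = 8.284 m/s. Fr₁ = V₁/√(g·y₁) = 8.284/√(9.81×0.5495) = 3.568.
From the momentum equation for a rectangular channel, y₂/y₁ = ½[√(1 + 8Fr₁²) − 1] = ½[√102.84 − 1] = 4.571.
y₂ = 4.571 × 0.5495 = 2.512 m.
V₂ = q/y₂ = 4.552/2.512 = 1.812 m/s.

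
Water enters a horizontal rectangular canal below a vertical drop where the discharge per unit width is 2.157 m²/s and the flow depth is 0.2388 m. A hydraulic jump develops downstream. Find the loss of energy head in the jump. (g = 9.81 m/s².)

V₁ = q/y₁ = 2.157/0.2388 = 9.033 m/s. Fr₁ = V₁/√(g·y₁) = 9.033/√(9.81×0.2388) = 5.902.
Conjugate-depth relation: y₂/y₁ = ½[√(1 + 8Fr₁²) − 1] = ½[√279.62 − 1] = 7.861.
y₂ = 7.861 × 0.2388 = 1.877 m.
Head loss: ΔE = (y₂ − y₁)³/(4y₁y₂) = (1.877 − 0.2388)³/(4×0.2388×1.877) = 4.398/1.793 = 2.453 m.

ΔE = 2.453 m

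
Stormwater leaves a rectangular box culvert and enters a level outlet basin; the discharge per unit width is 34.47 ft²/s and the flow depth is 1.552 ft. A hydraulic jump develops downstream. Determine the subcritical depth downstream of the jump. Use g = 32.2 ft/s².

V₁ = q/y₁ = 34.47/1.552 = 22.21 ft/s. Fr₁ = V₁/√(g·y₁) = 22.21/√(32.2×1.552) = 3.142.
From the momentum equation for a rectangular channel, y₂/y₁ = ½[√(1 + 8Fr₁²) − 1] = ½[√79.966 − 1] = 3.971.
y₂ = 3.971 × 1.552 = 6.163 ft.

y₂ = 6.163 ft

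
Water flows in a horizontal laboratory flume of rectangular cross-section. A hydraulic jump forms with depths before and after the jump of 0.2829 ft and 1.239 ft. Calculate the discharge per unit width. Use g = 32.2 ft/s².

q = 2.931 ft²/s

For a rectangular channel the momentum equation gives q² = ½·g·y₁·y₂·(y₁ + y₂) = ½×32.2×0.2829×1.239×1.522 = 8.588.
q = √8.588 = 2.931 ft²/s.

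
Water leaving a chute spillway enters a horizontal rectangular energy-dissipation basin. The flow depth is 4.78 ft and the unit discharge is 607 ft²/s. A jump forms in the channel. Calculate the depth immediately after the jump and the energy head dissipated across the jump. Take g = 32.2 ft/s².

V₁ = q/y₁ = 607/4.78 = 127 ft/s. Fr₁ = V₁/√(g·y₁) = 127/√(32.2×4.78) = 10.2.
Sequent-depth ratio: y₂/y₁ = ½[√(1 + 8Fr₁²) − 1] = ½[√839.2 − 1] = 14.0.
y₂ = 14.0 × 4.78 = 66.8 ft.
V₂ = q/y₂ = 607/66.8 = 9.08 ft/s. E₁ = y₁ + V₁²/2g = 255 ft; E₂ = y₂ + V₂²/2g = 68.1 ft. ΔE = E₁ − E₂ = 187 ft.

y₂ = 66.8 ft; ΔE = 187 ft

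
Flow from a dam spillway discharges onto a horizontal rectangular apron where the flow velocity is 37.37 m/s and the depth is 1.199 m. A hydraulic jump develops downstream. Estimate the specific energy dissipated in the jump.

ΔE = 54.17 m

Fr₁ = V₁/√(g·y₁) = 37.37/√(9.81×1.199) = 10.90.
Sequent-depth ratio: y₂/y₁ = ½[√(1 + 8Fr₁²) − 1] = ½[√950.83 − 1] = 14.92.
y₂ = 14.92 × 1.199 = 17.89 m.
Head loss: ΔE = (y₂ − y₁)³/(4y₁y₂) = (17.89 − 1.199)³/(4×1.199×17.89) = 4647/85.78 = 54.17 m.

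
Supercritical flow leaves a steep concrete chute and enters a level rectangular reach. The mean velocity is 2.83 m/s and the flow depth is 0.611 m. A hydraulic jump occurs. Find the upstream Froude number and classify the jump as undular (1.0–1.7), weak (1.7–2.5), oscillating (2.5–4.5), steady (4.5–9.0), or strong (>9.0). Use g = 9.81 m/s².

Fr₁ = 1.16; undular jump

Fr₁ = V₁/√(g·y₁) = 2.83/√(9.81×0.611) = 1.16.
Fr₁ = 1.16 lies in the undular range.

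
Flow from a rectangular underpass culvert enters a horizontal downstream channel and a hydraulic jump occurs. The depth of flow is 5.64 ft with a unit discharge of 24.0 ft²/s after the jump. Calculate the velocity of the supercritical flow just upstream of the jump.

V₂ = q/y₂ = 24.0/5.64 = 4.26 ft/s; Fr₂ = V₂/√(g·y₂) = 0.316.
The Bélanger relation is symmetric: y₁/y₂ = ½[√(1 + 8Fr₂²) − 1] = ½[√1.798 − 1] = 0.170.
y₁ = 0.170 × 5.64 = 0.961 ft.
V₁ = q/y₁ = 24.0/0.961 = 25.0 ft/s.

V₁ = 25.0 ft/s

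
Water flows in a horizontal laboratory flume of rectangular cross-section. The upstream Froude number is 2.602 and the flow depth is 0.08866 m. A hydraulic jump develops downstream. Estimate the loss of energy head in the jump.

ΔE = 0.07481 m

Fr₁ = 2.602 (given).
Conjugate-depth relation: y₂/y₁ = ½[√(1 + 8Fr₁²) − 1] = ½[√55.163 − 1] = 3.214.
y₂ = 3.214 × 0.08866 = 0.2849 m.
V₁ = Fr₁·√(g·y₁) = 2.602×√(9.81×0.08866) = 2.427 m/s; q = V₁·y₁ = 0.2151 m²/s. V₂ = q/y₂ = 0.2151/0.2849 = 0.7551 m/s. E₁ = y₁ + V₁²/2g = 0.3888 m; E₂ = y₂ + V₂²/2g = 0.3140 m. ΔE = E₁ − E₂ = 0.07481 m.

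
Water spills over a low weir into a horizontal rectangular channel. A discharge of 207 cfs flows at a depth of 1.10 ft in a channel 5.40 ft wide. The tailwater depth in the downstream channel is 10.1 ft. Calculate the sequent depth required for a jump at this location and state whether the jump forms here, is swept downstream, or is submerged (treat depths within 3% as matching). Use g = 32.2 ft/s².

q = Q/b = 207/5.40 = 38.3 ft²/s; V₁ = q/y₁ = 34.8 ft/s. Fr₁ = V₁/√(g·y₁) = 5.86.
Sequent-depth ratio: y₂/y₁ = ½[√(1 + 8Fr₁²) − 1] = ½[√275.3 − 1] = 7.80.
y₂ = 7.80 × 1.10 = 8.58 ft.
Tailwater y_tw = 10.1 ft: y_tw > y₂, so the jump is submerged.

y₂ = 8.58 ft; the jump is submerged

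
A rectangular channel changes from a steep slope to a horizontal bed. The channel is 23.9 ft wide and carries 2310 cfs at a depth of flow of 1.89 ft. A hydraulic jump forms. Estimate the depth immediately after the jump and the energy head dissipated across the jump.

q = Q/b = 2310/23.9 = 96.7 ft²/s; V₁ = q/y₁ = 51.1 ft/s. Fr₁ = V₁/√(g·y₁) = 6.56.
Conjugate-depth relation: y₂/y₁ = ½[√(1 + 8Fr₁²) − 1] = ½[√344.8 − 1] = 8.78.
y₂ = 8.78 × 1.89 = 16.6 ft.
V₂ = q/y₂ = 96.7/16.6 = 5.82 ft/s. E₁ = y₁ + V₁²/2g = 42.5 ft; E₂ = y₂ + V₂²/2g = 17.1 ft. ΔE = E₁ − E₂ = 25.4 ft.

y₂ = 16.6 ft; ΔE = 25.4 ft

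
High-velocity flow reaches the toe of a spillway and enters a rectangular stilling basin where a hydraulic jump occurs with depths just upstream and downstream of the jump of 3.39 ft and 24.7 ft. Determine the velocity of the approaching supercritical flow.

V₁ = 57.4 ft/s

For a rectangular channel the momentum equation gives q² = ½·g·y₁·y₂·(y₁ + y₂) = ½×32.2×3.39×24.7×28.1 = 37868.
q = √37868 = 195 ft²/s.
V₁ = q/y₁ = 195/3.39 = 57.4 ft/s.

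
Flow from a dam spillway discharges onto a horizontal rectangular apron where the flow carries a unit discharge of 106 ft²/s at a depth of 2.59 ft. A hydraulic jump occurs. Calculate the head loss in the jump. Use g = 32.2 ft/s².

ΔE = 12.7 ft

V₁ = q/y₁ = 106/2.59 = 40.9 ft/s. Fr₁ = V₁/√(g·y₁) = 40.9/√(32.2×2.59) = 4.48.
Bélanger equation: y₂/y₁ = ½[√(1 + 8Fr₁²) − 1] = ½[√161.7 − 1] = 5.86.
y₂ = 5.86 × 2.59 = 15.2 ft.
Head loss: ΔE = (y₂ − y₁)³/(4y₁y₂) = (15.2 − 2.59)³/(4×2.59×15.2) = 1991/157 = 12.7 ft.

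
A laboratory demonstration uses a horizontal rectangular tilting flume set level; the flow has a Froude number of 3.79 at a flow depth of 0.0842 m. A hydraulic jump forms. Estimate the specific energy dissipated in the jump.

Fr₁ = 3.79 (given).
From the momentum equation for a rectangular channel, y₂/y₁ = ½[√(1 + 8Fr₁²) − 1] = ½[√115.9 − 1] = 4.88.
y₂ = 4.88 × 0.0842 = 0.411 m.
V₁ = Fr₁·√(g·y₁) = 3.79×√(9.81×0.0842) = 3.44 m/s; q = V₁·y₁ = 0.290 m²/s. V₂ = q/y₂ = 0.290/0.411 = 0.705 m/s. E₁ = y₁ + V₁²/2g = 0.689 m; E₂ = y₂ + V₂²/2g = 0.437 m. ΔE = E₁ − E₂ = 0.252 m.

ΔE = 0.252 m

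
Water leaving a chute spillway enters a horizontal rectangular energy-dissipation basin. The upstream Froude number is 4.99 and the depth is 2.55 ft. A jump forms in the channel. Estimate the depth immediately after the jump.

Fr₁ = 4.99 (given).
Bélanger equation: y₂/y₁ = ½[√(1 + 8Fr₁²) − 1] = ½[√200.2 − 1] = 6.57.
y₂ = 6.57 × 2.55 = 16.8 ft.

y₂ = 16.8 ft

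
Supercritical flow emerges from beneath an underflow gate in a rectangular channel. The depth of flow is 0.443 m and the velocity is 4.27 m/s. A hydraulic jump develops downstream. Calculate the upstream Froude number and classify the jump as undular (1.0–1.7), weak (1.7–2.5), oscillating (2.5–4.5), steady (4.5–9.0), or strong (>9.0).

Fr₁ = 2.05; weak jump

Fr₁ = V₁/√(g·y₁) = 4.27/√(9.81×0.443) = 2.05.
Fr₁ = 2.05 lies in the weak range.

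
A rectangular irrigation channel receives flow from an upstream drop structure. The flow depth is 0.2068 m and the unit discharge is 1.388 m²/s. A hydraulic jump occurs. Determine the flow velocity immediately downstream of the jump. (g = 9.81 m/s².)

V₁ = q/y₁ = 1.388/0.2068 = 6.712 m/s. Fr₁ = V₁/√(g·y₁) = 6.712/√(9.81×0.2068) = 4.712.
Sequent-depth ratio: y₂/y₁ = ½[√(1 + 8Fr₁²) − 1] = ½[√178.64 − 1] = 6.183.
y₂ = 6.183 × 0.2068 = 1.279 m.
V₂ = q/y₂ = 1.388/1.279 = 1.086 m/s.

V₂ = 1.086 m/s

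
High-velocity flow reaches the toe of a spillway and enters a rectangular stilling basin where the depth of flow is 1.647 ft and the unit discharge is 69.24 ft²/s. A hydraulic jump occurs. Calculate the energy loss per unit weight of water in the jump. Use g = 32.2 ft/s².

V₁ = q/y₁ = 69.24/1.647 = 42.04 ft/s. Fr₁ = V₁/√(g·y₁) = 42.04/√(32.2×1.647) = 5.773.
From the momentum equation for a rectangular channel, y₂/y₁ = ½[√(1 + 8Fr₁²) − 1] = ½[√267.60 − 1] = 7.679.
y₂ = 7.679 × 1.647 = 12.65 ft.
V₂ = q/y₂ = 69.24/12.65 = 5.474 ft/s. E₁ = y₁ + V₁²/2g = 29.09 ft; E₂ = y₂ + V₂²/2g = 13.11 ft. ΔE = E₁ − E₂ = 15.98 ft.

ΔE = 15.98 ft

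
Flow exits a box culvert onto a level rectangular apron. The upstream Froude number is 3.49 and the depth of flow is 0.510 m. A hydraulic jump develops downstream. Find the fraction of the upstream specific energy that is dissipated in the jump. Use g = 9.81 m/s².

Fr₁ = 3.49 (given).
Conjugate-depth relation: y₂/y₁ = ½[√(1 + 8Fr₁²) − 1] = ½[√98.44 − 1] = 4.46.
y₂ = 4.46 × 0.510 = 2.28 m.
E₁ = y₁(1 + Fr₁²/2) = 0.510×(1 + 3.49²/2) = 3.62 m. ΔE = (y₂ − y₁)³/(4y₁y₂) = 1.18 m. ΔE/E₁ = 1.18/3.62 = 0.328.

ΔE/E₁ = 0.328 (32.8%)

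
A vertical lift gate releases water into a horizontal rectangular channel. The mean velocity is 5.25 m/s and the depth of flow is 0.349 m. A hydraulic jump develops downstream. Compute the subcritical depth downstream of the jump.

Fr₁ = V₁/√(g·y₁) = 5.25/√(9.81×0.349) = 2.84.
Conjugate-depth relation: y₂/y₁ = ½[√(1 + 8Fr₁²) − 1] = ½[√65.40 − 1] = 3.54.
y₂ = 3.54 × 0.349 = 1.24 m.

y₂ = 1.24 m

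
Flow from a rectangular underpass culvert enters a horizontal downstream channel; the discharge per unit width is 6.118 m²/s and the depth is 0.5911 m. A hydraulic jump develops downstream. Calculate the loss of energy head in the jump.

ΔE = 2.567 m

V₁ = q/y₁ = 6.118/0.5911 = 10.35 m/s. Fr₁ = V₁/√(g·y₁) = 10.35/√(9.81×0.5911) = 4.298.
Bélanger equation: y₂/y₁ = ½[√(1 + 8Fr₁²) − 1] = ½[√148.79 − 1] = 5.599.
y₂ = 5.599 × 0.5911 = 3.310 m.
Head loss: ΔE = (y₂ − y₁)³/(4y₁y₂) = (3.310 − 0.5911)³/(4×0.5911×3.310) = 20.09/7.825 = 2.567 m.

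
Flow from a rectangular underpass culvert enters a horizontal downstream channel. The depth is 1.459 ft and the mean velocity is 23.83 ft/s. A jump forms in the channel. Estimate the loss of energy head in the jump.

Fr₁ = V₁/√(g·y₁) = 23.83/√(32.2×1.459) = 3.477.
Sequent-depth ratio: y₂/y₁ = ½[√(1 + 8Fr₁²) − 1] = ½[√97.700 − 1] = 4.442.
y₂ = 4.442 × 1.459 = 6.481 ft.
Head loss: ΔE = (y₂ − y₁)³/(4y₁y₂) = (6.481 − 1.459)³/(4×1.459×6.481) = 126.7/37.82 = 3.349 ft.

ΔE = 3.349 ft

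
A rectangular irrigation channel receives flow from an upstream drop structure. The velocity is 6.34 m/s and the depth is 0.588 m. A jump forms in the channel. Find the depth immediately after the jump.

y₂ = 1.92 m

Fr₁ = V₁/√(g·y₁) = 6.34/√(9.81×0.588) = 2.64.
From the momentum equation for a rectangular channel, y₂/y₁ = ½[√(1 + 8Fr₁²) − 1] = ½[√56.75 − 1] = 3.27.
y₂ = 3.27 × 0.588 = 1.92 m.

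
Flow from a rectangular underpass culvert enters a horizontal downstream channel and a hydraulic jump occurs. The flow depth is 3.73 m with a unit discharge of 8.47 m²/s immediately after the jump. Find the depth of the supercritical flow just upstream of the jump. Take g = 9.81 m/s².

V₂ = q/y₂ = 8.47/3.73 = 2.27 m/s; Fr₂ = V₂/√(g·y₂) = 0.375.
The Bélanger relation is symmetric: y₁/y₂ = ½[√(1 + 8Fr₂²) − 1] = ½[√2.127 − 1] = 0.229.
y₁ = 0.229 × 3.73 = 0.855 m.

y₁ = 0.855 m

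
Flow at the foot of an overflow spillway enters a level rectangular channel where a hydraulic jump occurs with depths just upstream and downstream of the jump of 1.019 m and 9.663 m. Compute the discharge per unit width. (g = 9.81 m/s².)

q = 22.71 m²/s

For a rectangular channel the momentum equation gives q² = ½·g·y₁·y₂·(y₁ + y₂) = ½×9.81×1.019×9.663×10.68 = 515.9.
q = √515.9 = 22.71 m²/s.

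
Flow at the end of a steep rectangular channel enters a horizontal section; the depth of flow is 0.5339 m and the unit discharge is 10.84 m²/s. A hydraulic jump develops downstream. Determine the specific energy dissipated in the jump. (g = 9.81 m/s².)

V₁ = q/y₁ = 10.84/0.5339 = 20.30 m/s. Fr₁ = V₁/√(g·y₁) = 20.30/√(9.81×0.5339) = 8.872.
Sequent-depth ratio: y₂/y₁ = ½[√(1 + 8Fr₁²) − 1] = ½[√630.65 − 1] = 12.06.
y₂ = 12.06 × 0.5339 = 6.437 m.
V₂ = q/y₂ = 10.84/6.437 = 1.684 m/s. E₁ = y₁ + V₁²/2g = 21.54 m; E₂ = y₂ + V₂²/2g = 6.581 m. ΔE = E₁ − E₂ = 14.96 m.

ΔE = 14.96 m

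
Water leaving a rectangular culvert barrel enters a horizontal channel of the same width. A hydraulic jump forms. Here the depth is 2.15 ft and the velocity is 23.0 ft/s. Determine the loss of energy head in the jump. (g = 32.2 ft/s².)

ΔE = 2.27 ft

Fr₁ = V₁/√(g·y₁) = 23.0/√(32.2×2.15) = 2.76.
By Bélanger, y₂/y₁ = ½[√(1 + 8Fr₁²) − 1] = ½[√62.13 − 1] = 3.44.
y₂ = 3.44 × 2.15 = 7.40 ft.
Head loss: ΔE = (y₂ − y₁)³/(4y₁y₂) = (7.40 − 2.15)³/(4×2.15×7.40) = 145/63.6 = 2.27 ft.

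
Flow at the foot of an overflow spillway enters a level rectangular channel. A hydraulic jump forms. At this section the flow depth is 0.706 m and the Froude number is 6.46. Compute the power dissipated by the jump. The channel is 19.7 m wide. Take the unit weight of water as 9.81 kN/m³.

P = 21187 kW

Fr₁ = 6.46 (given).
By Bélanger, y₂/y₁ = ½[√(1 + 8Fr₁²) − 1] = ½[√334.9 − 1] = 8.65.
y₂ = 8.65 × 0.706 = 6.11 m.
Head loss: ΔE = (y₂ − y₁)³/(4y₁y₂) = (6.11 − 0.706)³/(4×0.706×6.11) = 158/17.2 = 9.13 m.
V₁ = Fr₁·√(g·y₁) = 6.46×√(9.81×0.706) = 17.0 m/s; q = V₁·y₁ = 12.0 m²/s. Q = q·b = 12.0 × 19.7 = 236 m³/s. P = γ·Q·ΔE = 9.81 × 236 × 9.13 = 21187 kW.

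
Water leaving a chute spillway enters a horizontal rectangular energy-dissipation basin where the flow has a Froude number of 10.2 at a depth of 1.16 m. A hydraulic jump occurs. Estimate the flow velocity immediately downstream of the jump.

V₂ = 2.47 m/s

Fr₁ = 10.2 (given).
Bélanger equation: y₂/y₁ = ½[√(1 + 8Fr₁²) − 1] = ½[√833.3 − 1] = 13.9.
y₂ = 13.9 × 1.16 = 16.2 m.
V₁ = Fr₁·√(g·y₁) = 10.2×√(9.81×1.16) = 34.4 m/s; q = V₁·y₁ = 39.9 m²/s.
V₂ = q/y₂ = 39.9/16.2 = 2.47 m/s.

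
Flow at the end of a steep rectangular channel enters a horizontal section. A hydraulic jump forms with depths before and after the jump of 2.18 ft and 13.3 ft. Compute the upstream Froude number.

For a rectangular channel the momentum equation gives q² = ½·g·y₁·y₂·(y₁ + y₂) = ½×32.2×2.18×13.3×15.5 = 7226.
q = √7226 = 85.0 ft²/s.
V₁ = q/y₁ = 39.0 ft/s; Fr₁ = V₁/√(g·y₁) = 4.65.

Fr₁ = 4.65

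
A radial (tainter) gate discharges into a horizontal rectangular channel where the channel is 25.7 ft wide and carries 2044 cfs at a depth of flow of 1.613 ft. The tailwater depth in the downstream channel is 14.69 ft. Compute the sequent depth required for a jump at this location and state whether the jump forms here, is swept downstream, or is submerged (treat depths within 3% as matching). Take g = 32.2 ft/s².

q = Q/b = 2044/25.7 = 79.53 ft²/s; V₁ = q/y₁ = 49.31 ft/s. Fr₁ = V₁/√(g·y₁) = 6.842.
By Bélanger, y₂/y₁ = ½[√(1 + 8Fr₁²) − 1] = ½[√375.48 − 1] = 9.189.
y₂ = 9.189 × 1.613 = 14.82 ft.
Tailwater y_tw = 14.69 ft: y_tw ≈ y₂, so the jump forms here.

y₂ = 14.82 ft; the jump forms here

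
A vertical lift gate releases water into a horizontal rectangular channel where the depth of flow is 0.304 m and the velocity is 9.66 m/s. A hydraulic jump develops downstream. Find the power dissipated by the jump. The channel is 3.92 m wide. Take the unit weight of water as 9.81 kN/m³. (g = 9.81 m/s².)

Fr₁ = V₁/√(g·y₁) = 9.66/√(9.81×0.304) = 5.59.
By Bélanger, y₂/y₁ = ½[√(1 + 8Fr₁²) − 1] = ½[√251.3 − 1] = 7.43.
y₂ = 7.43 × 0.304 = 2.26 m.
Head loss: ΔE = (y₂ − y₁)³/(4y₁y₂) = (2.26 − 0.304)³/(4×0.304×2.26) = 7.46/2.75 = 2.72 m.
q = V₁·y₁ = 9.66 × 0.304 = 2.94 m²/s. Q = q·b = 2.94 × 3.92 = 11.5 m³/s. P = γ·Q·ΔE = 9.81 × 11.5 × 2.72 = 307 kW.

P = 307 kW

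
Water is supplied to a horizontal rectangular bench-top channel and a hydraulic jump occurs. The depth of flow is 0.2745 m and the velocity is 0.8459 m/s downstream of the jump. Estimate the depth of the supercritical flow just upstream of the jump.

y₁ = 0.1054 m

Fr₂ = V₂/√(g·y₂) = 0.8459/√(9.81×0.2745) = 0.5155.
Applying the sequent-depth relation in reverse, y₁/y₂ = ½[√(1 + 8Fr₂²) − 1] = ½[√3.1258 − 1] = 0.3840.
y₁ = 0.3840 × 0.2745 = 0.1054 m.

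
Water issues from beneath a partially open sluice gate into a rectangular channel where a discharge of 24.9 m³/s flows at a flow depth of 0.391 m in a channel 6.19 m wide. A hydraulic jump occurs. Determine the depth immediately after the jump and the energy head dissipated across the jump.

q = Q/b = 24.9/6.19 = 4.02 m²/s; V₁ = q/y₁ = 10.3 m/s. Fr₁ = V₁/√(g·y₁) = 5.25.
From the momentum equation for a rectangular channel, y₂/y₁ = ½[√(1 + 8Fr₁²) − 1] = ½[√221.8 − 1] = 6.95.
y₂ = 6.95 × 0.391 = 2.72 m.
V₂ = q/y₂ = 4.02/2.72 = 1.48 m/s. E₁ = y₁ + V₁²/2g = 5.79 m; E₂ = y₂ + V₂²/2g = 2.83 m. ΔE = E₁ − E₂ = 2.96 m.

y₂ = 2.72 m; ΔE = 2.96 m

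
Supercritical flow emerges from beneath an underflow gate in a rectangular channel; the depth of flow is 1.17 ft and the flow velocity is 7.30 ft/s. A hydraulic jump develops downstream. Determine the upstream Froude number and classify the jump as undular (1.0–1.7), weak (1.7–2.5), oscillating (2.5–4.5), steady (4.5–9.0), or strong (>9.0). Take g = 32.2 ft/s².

Fr₁ = 1.19; undular jump

Fr₁ = V₁/√(g·y₁) = 7.30/√(32.2×1.17) = 1.19.
Fr₁ = 1.19 lies in the undular range.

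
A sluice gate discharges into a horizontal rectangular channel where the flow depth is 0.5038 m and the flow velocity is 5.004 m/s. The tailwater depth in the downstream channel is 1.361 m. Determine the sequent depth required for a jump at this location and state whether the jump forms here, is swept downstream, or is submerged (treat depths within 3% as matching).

y₂ = 1.371 m; the jump forms here

Fr₁ = V₁/√(g·y₁) = 5.004/√(9.81×0.5038) = 2.251.
By Bélanger, y₂/y₁ = ½[√(1 + 8Fr₁²) − 1] = ½[√41.532 − 1] = 2.722.
y₂ = 2.722 × 0.5038 = 1.371 m.
Tailwater y_tw = 1.361 m: y_tw ≈ y₂, so the jump forms here.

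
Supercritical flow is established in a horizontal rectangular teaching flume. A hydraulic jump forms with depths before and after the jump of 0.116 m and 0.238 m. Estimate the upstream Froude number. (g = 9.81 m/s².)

For a rectangular channel the momentum equation gives q² = ½·g·y₁·y₂·(y₁ + y₂) = ½×9.81×0.116×0.238×0.354 = 0.0479.
q = √0.0479 = 0.219 m²/s.
V₁ = q/y₁ = 1.89 m/s; Fr₁ = V₁/√(g·y₁) = 1.77.

Fr₁ = 1.77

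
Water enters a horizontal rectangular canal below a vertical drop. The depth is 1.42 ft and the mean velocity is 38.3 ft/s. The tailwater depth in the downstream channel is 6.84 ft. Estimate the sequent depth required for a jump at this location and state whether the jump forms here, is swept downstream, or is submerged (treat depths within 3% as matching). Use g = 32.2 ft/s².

y₂ = 10.7 ft; the jump is swept downstream

Fr₁ = V₁/√(g·y₁) = 38.3/√(32.2×1.42) = 5.66.
By Bélanger, y₂/y₁ = ½[√(1 + 8Fr₁²) − 1] = ½[√257.7 − 1] = 7.53.
y₂ = 7.53 × 1.42 = 10.7 ft.
Tailwater y_tw = 6.84 ft: y_tw < y₂, so the jump is swept downstream.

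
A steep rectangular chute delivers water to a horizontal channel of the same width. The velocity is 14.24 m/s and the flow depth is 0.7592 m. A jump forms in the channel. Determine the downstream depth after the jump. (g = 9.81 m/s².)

y₂ = 5.236 m

Fr₁ = V₁/√(g·y₁) = 14.24/√(9.81×0.7592) = 5.218.
Sequent-depth ratio: y₂/y₁ = ½[√(1 + 8Fr₁²) − 1] = ½[√218.81 − 1] = 6.896.
y₂ = 6.896 × 0.7592 = 5.236 m.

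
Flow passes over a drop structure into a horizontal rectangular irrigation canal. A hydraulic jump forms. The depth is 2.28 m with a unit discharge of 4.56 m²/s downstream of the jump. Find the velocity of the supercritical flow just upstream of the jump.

V₁ = 7.15 m/s

V₂ = q/y₂ = 4.56/2.28 = 2.00 m/s; Fr₂ = V₂/√(g·y₂) = 0.423.
The Bélanger relation is symmetric: y₁/y₂ = ½[√(1 + 8Fr₂²) − 1] = ½[√2.431 − 1] = 0.280.
y₁ = 0.280 × 2.28 = 0.637 m.
V₁ = q/y₁ = 4.56/0.637 = 7.15 m/s.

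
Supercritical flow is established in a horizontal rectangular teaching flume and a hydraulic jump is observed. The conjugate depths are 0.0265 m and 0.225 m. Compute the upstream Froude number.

Fr₁ = 6.35

For a rectangular channel the momentum equation gives q² = ½·g·y₁·y₂·(y₁ + y₂) = ½×9.81×0.0265×0.225×0.252 = 0.00736.
q = √0.00736 = 0.0858 m²/s.
V₁ = q/y₁ = 3.24 m/s; Fr₁ = V₁/√(g·y₁) = 6.35.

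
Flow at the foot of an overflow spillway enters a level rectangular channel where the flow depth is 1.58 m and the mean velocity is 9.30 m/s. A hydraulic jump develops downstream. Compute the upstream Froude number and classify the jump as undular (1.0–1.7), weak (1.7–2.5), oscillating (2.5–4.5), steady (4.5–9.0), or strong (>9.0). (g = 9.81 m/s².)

Fr₁ = V₁/√(g·y₁) = 9.30/√(9.81×1.58) = 2.36.
Fr₁ = 2.36 lies in the weak range.

Fr₁ = 2.36; weak jump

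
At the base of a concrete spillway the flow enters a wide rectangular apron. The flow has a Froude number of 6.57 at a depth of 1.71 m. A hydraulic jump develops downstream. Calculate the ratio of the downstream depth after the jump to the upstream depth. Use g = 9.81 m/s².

Fr₁ = 6.57 (given).
Sequent-depth ratio: y₂/y₁ = ½[√(1 + 8Fr₁²) − 1] = ½[√346.3 − 1] = 8.80.

y₂/y₁ = 8.80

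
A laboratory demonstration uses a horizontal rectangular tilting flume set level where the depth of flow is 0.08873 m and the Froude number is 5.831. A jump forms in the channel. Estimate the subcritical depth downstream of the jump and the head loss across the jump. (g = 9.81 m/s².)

Fr₁ = 5.831 (given).
Bélanger equation: y₂/y₁ = ½[√(1 + 8Fr₁²) − 1] = ½[√273.00 − 1] = 7.761.
y₂ = 7.761 × 0.08873 = 0.6887 m.
V₁ = Fr₁·√(g·y₁) = 5.831×√(9.81×0.08873) = 5.440 m/s; q = V₁·y₁ = 0.4827 m²/s. V₂ = q/y₂ = 0.4827/0.6887 = 0.7009 m/s. E₁ = y₁ + V₁²/2g = 1.597 m; E₂ = y₂ + V₂²/2g = 0.7137 m. ΔE = E₁ − E₂ = 0.8835 m.

y₂ = 0.6887 m; ΔE = 0.8835 m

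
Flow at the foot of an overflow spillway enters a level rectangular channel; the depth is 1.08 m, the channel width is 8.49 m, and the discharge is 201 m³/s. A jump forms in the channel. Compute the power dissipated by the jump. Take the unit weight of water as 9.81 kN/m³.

P = 30587 kW

q = Q/b = 201/8.49 = 23.7 m²/s; V₁ = q/y₁ = 21.9 m/s. Fr₁ = V₁/√(g·y₁) = 6.73.
Bélanger equation: y₂/y₁ = ½[√(1 + 8Fr₁²) − 1] = ½[√363.8 − 1] = 9.04.
y₂ = 9.04 × 1.08 = 9.76 m.
Head loss: ΔE = (y₂ − y₁)³/(4y₁y₂) = (9.76 − 1.08)³/(4×1.08×9.76) = 654/42.2 = 15.5 m.
P = γ·Q·ΔE = 9.81 × 201 × 15.5 = 30587 kW.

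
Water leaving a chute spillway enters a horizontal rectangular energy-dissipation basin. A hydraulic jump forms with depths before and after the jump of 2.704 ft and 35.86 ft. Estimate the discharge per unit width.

q = 245.4 ft²/s

For a rectangular channel the momentum equation gives q² = ½·g·y₁·y₂·(y₁ + y₂) = ½×32.2×2.704×35.86×38.56 = 60204.
q = √60204 = 245.4 ft²/s.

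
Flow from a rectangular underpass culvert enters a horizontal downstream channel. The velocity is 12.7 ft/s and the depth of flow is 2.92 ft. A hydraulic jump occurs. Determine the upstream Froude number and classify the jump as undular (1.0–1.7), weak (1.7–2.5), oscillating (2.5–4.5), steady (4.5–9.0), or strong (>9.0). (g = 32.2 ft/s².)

Fr₁ = V₁/√(g·y₁) = 12.7/√(32.2×2.92) = 1.31.
Fr₁ = 1.31 lies in the undular range.

Fr₁ = 1.31; undular jump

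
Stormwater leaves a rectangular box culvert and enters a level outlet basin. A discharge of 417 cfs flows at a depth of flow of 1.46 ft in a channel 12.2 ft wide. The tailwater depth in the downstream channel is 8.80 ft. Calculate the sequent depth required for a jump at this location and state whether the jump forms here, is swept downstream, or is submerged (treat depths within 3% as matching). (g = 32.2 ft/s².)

q = Q/b = 417/12.2 = 34.2 ft²/s; V₁ = q/y₁ = 23.4 ft/s. Fr₁ = V₁/√(g·y₁) = 3.41.
By Bélanger, y₂/y₁ = ½[√(1 + 8Fr₁²) − 1] = ½[√94.27 − 1] = 4.35.
y₂ = 4.35 × 1.46 = 6.36 ft.
Tailwater y_tw = 8.80 ft: y_tw > y₂, so the jump is submerged.

y₂ = 6.36 ft; the jump is submerged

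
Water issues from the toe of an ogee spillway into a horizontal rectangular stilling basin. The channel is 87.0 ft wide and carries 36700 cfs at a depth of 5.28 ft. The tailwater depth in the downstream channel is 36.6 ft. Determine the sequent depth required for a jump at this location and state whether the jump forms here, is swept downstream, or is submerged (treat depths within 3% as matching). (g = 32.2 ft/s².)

q = Q/b = 36700/87.0 = 422 ft²/s; V₁ = q/y₁ = 79.9 ft/s. Fr₁ = V₁/√(g·y₁) = 6.13.
Bélanger equation: y₂/y₁ = ½[√(1 + 8Fr₁²) − 1] = ½[√301.3 − 1] = 8.18.
y₂ = 8.18 × 5.28 = 43.2 ft.
Tailwater y_tw = 36.6 ft: y_tw < y₂, so the jump is swept downstream.

y₂ = 43.2 ft; the jump is swept downstream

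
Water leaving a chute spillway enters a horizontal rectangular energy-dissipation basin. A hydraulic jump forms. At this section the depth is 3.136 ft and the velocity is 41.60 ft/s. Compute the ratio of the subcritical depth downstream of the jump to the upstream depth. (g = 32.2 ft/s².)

y₂/y₁ = 5.376

Fr₁ = V₁/√(g·y₁) = 41.60/√(32.2×3.136) = 4.140.
Bélanger equation: y₂/y₁ = ½[√(1 + 8Fr₁²) − 1] = ½[√138.10 − 1] = 5.376.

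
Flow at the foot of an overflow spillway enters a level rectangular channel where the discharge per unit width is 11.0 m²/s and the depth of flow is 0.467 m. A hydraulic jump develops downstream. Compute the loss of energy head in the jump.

ΔE = 21.6 m

V₁ = q/y₁ = 11.0/0.467 = 23.6 m/s. Fr₁ = V₁/√(g·y₁) = 23.6/√(9.81×0.467) = 11.0.
Sequent-depth ratio: y₂/y₁ = ½[√(1 + 8Fr₁²) − 1] = ½[√969.8 − 1] = 15.1.
y₂ = 15.1 × 0.467 = 7.04 m.
V₂ = q/y₂ = 11.0/7.04 = 1.56 m/s. E₁ = y₁ + V₁²/2g = 28.7 m; E₂ = y₂ + V₂²/2g = 7.16 m. ΔE = E₁ − E₂ = 21.6 m.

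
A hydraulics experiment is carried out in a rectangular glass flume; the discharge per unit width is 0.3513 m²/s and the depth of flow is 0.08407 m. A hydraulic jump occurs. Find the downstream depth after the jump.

y₂ = 0.5066 m

V₁ = q/y₁ = 0.3513/0.08407 = 4.179 m/s. Fr₁ = V₁/√(g·y₁) = 4.179/√(9.81×0.08407) = 4.601.
Conjugate-depth relation: y₂/y₁ = ½[√(1 + 8Fr₁²) − 1] = ½[√170.38 − 1] = 6.026.
y₂ = 6.026 × 0.08407 = 0.5066 m.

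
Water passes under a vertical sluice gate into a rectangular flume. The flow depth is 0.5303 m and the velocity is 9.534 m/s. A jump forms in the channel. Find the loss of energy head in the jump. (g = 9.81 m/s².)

Fr₁ = V₁/√(g·y₁) = 9.534/√(9.81×0.5303) = 4.180.
Bélanger equation: y₂/y₁ = ½[√(1 + 8Fr₁²) − 1] = ½[√140.78 − 1] = 5.433.
y₂ = 5.433 × 0.5303 = 2.881 m.
q = V₁·y₁ = 9.534 × 0.5303 = 5.056 m²/s. V₂ = q/y₂ = 5.056/2.881 = 1.755 m/s. E₁ = y₁ + V₁²/2g = 5.163 m; E₂ = y₂ + V₂²/2g = 3.038 m. ΔE = E₁ − E₂ = 2.125 m.

ΔE = 2.125 m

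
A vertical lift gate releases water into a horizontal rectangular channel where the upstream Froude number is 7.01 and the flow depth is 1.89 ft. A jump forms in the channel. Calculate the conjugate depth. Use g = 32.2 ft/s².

y₂ = 17.8 ft

Fr₁ = 7.01 (given).
From the momentum equation for a rectangular channel, y₂/y₁ = ½[√(1 + 8Fr₁²) − 1] = ½[√394.1 − 1] = 9.43.
y₂ = 9.43 × 1.89 = 17.8 ft.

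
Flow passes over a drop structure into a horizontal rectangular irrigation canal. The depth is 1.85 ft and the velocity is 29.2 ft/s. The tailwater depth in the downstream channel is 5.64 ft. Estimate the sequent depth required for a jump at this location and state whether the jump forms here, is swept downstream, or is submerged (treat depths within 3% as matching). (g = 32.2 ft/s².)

Fr₁ = V₁/√(g·y₁) = 29.2/√(32.2×1.85) = 3.78.
Sequent-depth ratio: y₂/y₁ = ½[√(1 + 8Fr₁²) − 1] = ½[√115.5 − 1] = 4.87.
y₂ = 4.87 × 1.85 = 9.02 ft.
Tailwater y_tw = 5.64 ft: y_tw < y₂, so the jump is swept downstream.

y₂ = 9.02 ft; the jump is swept downstream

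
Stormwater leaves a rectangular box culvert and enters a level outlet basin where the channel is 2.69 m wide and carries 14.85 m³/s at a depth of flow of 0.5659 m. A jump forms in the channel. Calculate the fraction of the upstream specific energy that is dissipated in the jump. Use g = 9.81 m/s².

ΔE/E₁ = 0.407 (40.7%)

q = Q/b = 14.85/2.69 = 5.520 m²/s; V₁ = q/y₁ = 9.755 m/s. Fr₁ = V₁/√(g·y₁) = 4.140.
From the momentum equation for a rectangular channel, y₂/y₁ = ½[√(1 + 8Fr₁²) − 1] = ½[√138.14 − 1] = 5.377.
y₂ = 5.377 × 0.5659 = 3.043 m.
E₁ = y₁ + V₁²/2g = 5.416 m. ΔE = (y₂ − y₁)³/(4y₁y₂) = 2.206 m. ΔE/E₁ = 2.206/5.416 = 0.407.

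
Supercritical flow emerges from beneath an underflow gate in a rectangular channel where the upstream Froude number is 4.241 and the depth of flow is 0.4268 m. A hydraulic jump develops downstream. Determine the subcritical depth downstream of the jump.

Fr₁ = 4.241 (given).
From the momentum equation for a rectangular channel, y₂/y₁ = ½[√(1 + 8Fr₁²) − 1] = ½[√144.89 − 1] = 5.518.
y₂ = 5.518 × 0.4268 = 2.355 m.

y₂ = 2.355 m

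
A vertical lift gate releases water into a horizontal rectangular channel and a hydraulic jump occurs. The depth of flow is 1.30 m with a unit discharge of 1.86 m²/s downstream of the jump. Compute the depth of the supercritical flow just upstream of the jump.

y₁ = 0.332 m

V₂ = q/y₂ = 1.86/1.30 = 1.43 m/s; Fr₂ = V₂/√(g·y₂) = 0.401.
Applying the sequent-depth relation in reverse, y₁/y₂ = ½[√(1 + 8Fr₂²) − 1] = ½[√2.284 − 1] = 0.256.
y₁ = 0.256 × 1.30 = 0.332 m.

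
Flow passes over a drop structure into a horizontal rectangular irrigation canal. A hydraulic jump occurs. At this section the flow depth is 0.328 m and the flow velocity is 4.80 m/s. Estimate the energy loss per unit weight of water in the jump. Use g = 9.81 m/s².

Fr₁ = V₁/√(g·y₁) = 4.80/√(9.81×0.328) = 2.68.
By Bélanger, y₂/y₁ = ½[√(1 + 8Fr₁²) − 1] = ½[√58.28 − 1] = 3.32.
y₂ = 3.32 × 0.328 = 1.09 m.
Head loss: ΔE = (y₂ − y₁)³/(4y₁y₂) = (1.09 − 0.328)³/(4×0.328×1.09) = 0.439/1.43 = 0.308 m.

ΔE = 0.308 m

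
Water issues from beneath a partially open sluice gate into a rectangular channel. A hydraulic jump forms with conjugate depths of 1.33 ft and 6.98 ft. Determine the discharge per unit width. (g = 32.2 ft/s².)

For a rectangular channel the momentum equation gives q² = ½·g·y₁·y₂·(y₁ + y₂) = ½×32.2×1.33×6.98×8.31 = 1242.
q = √1242 = 35.2 ft²/s.

q = 35.2 ft²/s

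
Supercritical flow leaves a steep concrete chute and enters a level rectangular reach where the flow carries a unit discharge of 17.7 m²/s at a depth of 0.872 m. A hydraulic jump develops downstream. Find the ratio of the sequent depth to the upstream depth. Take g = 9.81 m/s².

V₁ = q/y₁ = 17.7/0.872 = 20.3 m/s. Fr₁ = V₁/√(g·y₁) = 20.3/√(9.81×0.872) = 6.94.
Bélanger equation: y₂/y₁ = ½[√(1 + 8Fr₁²) − 1] = ½[√386.3 − 1] = 9.33.

y₂/y₁ = 9.33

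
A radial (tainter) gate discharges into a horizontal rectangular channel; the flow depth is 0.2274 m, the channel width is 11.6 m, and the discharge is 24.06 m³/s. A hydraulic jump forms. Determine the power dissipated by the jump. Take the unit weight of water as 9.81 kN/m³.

q = Q/b = 24.06/11.6 = 2.074 m²/s; V₁ = q/y₁ = 9.121 m/s. Fr₁ = V₁/√(g·y₁) = 6.107.
Bélanger equation: y₂/y₁ = ½[√(1 + 8Fr₁²) − 1] = ½[√299.35 − 1] = 8.151.
y₂ = 8.151 × 0.2274 = 1.854 m.
V₂ = q/y₂ = 2.074/1.854 = 1.119 m/s. E₁ = y₁ + V₁²/2g = 4.468 m; E₂ = y₂ + V₂²/2g = 1.917 m. ΔE = E₁ − E₂ = 2.550 m.
P = γ·Q·ΔE = 9.81 × 24.06 × 2.550 = 602.0 kW.

P = 602.0 kW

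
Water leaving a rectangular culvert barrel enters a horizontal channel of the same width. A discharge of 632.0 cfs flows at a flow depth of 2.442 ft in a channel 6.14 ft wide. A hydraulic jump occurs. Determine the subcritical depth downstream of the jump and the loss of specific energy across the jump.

q = Q/b = 632.0/6.14 = 102.9 ft²/s; V₁ = q/y₁ = 42.15 ft/s. Fr₁ = V₁/√(g·y₁) = 4.753.
By Bélanger, y₂/y₁ = ½[√(1 + 8Fr₁²) − 1] = ½[√181.76 − 1] = 6.241.
y₂ = 6.241 × 2.442 = 15.24 ft.
Head loss: ΔE = (y₂ − y₁)³/(4y₁y₂) = (15.24 − 2.442)³/(4×2.442×15.24) = 2096/148.9 = 14.08 ft.

y₂ = 15.24 ft; ΔE = 14.08 ft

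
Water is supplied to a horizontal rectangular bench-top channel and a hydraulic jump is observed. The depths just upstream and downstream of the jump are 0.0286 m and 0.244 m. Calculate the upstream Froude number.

For a rectangular channel the momentum equation gives q² = ½·g·y₁·y₂·(y₁ + y₂) = ½×9.81×0.0286×0.244×0.273 = 0.00933.
q = √0.00933 = 0.0966 m²/s.
V₁ = q/y₁ = 3.38 m/s; Fr₁ = V₁/√(g·y₁) = 6.38.

Fr₁ = 6.38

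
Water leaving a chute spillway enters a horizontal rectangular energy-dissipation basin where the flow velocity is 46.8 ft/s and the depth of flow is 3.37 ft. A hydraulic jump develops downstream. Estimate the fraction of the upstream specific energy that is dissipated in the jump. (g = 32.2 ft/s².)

Fr₁ = V₁/√(g·y₁) = 46.8/√(32.2×3.37) = 4.49.
By Bélanger, y₂/y₁ = ½[√(1 + 8Fr₁²) − 1] = ½[√162.5 − 1] = 5.87.
y₂ = 5.87 × 3.37 = 19.8 ft.
E₁ = y₁ + V₁²/2g = 37.4 ft. ΔE = (y₂ − y₁)³/(4y₁y₂) = 16.6 ft. ΔE/E₁ = 16.6/37.4 = 0.444.

ΔE/E₁ = 0.444 (44.4%)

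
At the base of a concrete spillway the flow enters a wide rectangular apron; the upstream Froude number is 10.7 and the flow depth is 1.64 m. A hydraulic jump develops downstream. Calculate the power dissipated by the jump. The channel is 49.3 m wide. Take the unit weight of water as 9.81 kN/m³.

Fr₁ = 10.7 (given).
From the momentum equation for a rectangular channel, y₂/y₁ = ½[√(1 + 8Fr₁²) − 1] = ½[√916.9 − 1] = 14.6.
y₂ = 14.6 × 1.64 = 24.0 m.
V₁ = Fr₁·√(g·y₁) = 10.7×√(9.81×1.64) = 42.9 m/s; q = V₁·y₁ = 70.4 m²/s. V₂ = q/y₂ = 70.4/24.0 = 2.93 m/s. E₁ = y₁ + V₁²/2g = 95.5 m; E₂ = y₂ + V₂²/2g = 24.4 m. ΔE = E₁ − E₂ = 71.1 m.
Q = q·b = 70.4 × 49.3 = 3470 m³/s. P = γ·Q·ΔE = 9.81 × 3470 × 71.1 = 2419405 kW.

P = 2419405 kW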